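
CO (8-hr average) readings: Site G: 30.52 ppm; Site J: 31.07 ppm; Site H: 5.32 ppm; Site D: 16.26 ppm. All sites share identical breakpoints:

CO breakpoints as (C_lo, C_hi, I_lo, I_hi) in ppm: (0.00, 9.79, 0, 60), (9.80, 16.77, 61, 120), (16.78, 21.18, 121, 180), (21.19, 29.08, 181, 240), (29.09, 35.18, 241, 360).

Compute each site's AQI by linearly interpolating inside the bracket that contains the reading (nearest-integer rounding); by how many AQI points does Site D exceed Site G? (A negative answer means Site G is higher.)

-153

Site G: 30.52 lies in 29.09–35.18, so I_lo=241, I_hi=360, C_lo=29.09, C_hi=35.18.
(360−241)/(35.18−29.09) × (30.52−29.09) + 241 = 119/6.09 × 1.43 + 241 ≈ 268.94 → 269.
Site J 31.07: bracket 29.09–35.18 → index 241–360; slope 119/6.09, offset 1.98.
AQI = 241 + 119/6.09·1.98 ≈ 279.69 ⇒ 280.
Site H: 5.32 ∈ [0.00, 9.79] ↔ index [0, 60].
0 + (5.32−0.00)·(60−0)/(9.79−0.00) = 0 + 5.32·60/9.79 ≈ 32.60, so AQI = 33.
Site D 16.26: bracket 9.80–16.77 → index 61–120; slope 59/6.97, offset 6.46.
AQI = 61 + 59/6.97·6.46 ≈ 115.68 ⇒ 116.
AQIs: Site G=269, Site J=280, Site H=33, Site D=116. Site D (116) − Site G (269) = -153.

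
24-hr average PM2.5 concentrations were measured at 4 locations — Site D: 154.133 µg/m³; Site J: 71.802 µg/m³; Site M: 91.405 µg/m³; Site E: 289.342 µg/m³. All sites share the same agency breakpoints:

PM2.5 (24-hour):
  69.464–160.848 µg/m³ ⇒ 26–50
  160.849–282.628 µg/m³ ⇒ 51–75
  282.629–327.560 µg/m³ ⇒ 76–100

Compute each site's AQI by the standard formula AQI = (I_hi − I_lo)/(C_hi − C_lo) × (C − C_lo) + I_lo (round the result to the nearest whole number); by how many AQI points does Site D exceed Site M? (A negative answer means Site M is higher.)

Site D: 154.133 ∈ [69.464, 160.848] ↔ index [26, 50].
26 + (154.133−69.464)·(50−26)/(160.848−69.464) = 26 + 84.669·24/91.384 ≈ 48.24, so AQI = 48.
Site J: row 69.464–160.848 (AQI 26–50). (50−26)·(71.802−69.464)/(160.848−69.464) + 26 = 24·2.338/91.384 + 26 ≈ 26.61 → 27.
Site M: 91.405 ∈ [69.464, 160.848] ↔ index [26, 50].
26 + (91.405−69.464)·(50−26)/(160.848−69.464) = 26 + 21.941·24/91.384 ≈ 31.76, so AQI = 32.
Site E 289.342: bracket 282.629–327.560 → index 76–100; slope 24/44.931, offset 6.713.
AQI = 76 + 24/44.931·6.713 ≈ 79.59 ⇒ 80.
AQIs: Site D=48, Site J=27, Site M=32, Site E=80. Site D (48) − Site M (32) = 16.

16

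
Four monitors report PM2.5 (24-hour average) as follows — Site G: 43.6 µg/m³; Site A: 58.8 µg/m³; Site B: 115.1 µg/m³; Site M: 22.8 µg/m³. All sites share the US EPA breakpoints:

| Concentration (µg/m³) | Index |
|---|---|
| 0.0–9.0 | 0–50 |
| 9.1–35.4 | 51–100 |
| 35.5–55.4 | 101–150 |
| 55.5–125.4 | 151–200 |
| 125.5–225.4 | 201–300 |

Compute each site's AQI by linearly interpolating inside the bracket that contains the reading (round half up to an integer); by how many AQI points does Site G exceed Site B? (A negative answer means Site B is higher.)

Site G 43.6: bracket 35.5–55.4 → index 101–150; slope 49/19.9, offset 8.1.
AQI = 101 + 49/19.9·8.1 ≈ 120.94 ⇒ 121.
Site A 58.8: bracket 55.5–125.4 → index 151–200; slope 49/69.9, offset 3.3.
AQI = 151 + 49/69.9·3.3 ≈ 153.31 ⇒ 153.
Site B: row 55.5–125.4 (AQI 151–200). (200−151)·(115.1−55.5)/(125.4−55.5) + 151 = 49·59.6/69.9 + 151 ≈ 192.78 → 193.
Site M: 22.8 ∈ [9.1, 35.4] ↔ index [51, 100].
51 + (22.8−9.1)·(100−51)/(35.4−9.1) = 51 + 13.7·49/26.3 ≈ 76.52, so AQI = 77.
AQIs: Site G=121, Site A=153, Site B=193, Site M=77. Site G (121) − Site B (193) = -72.

-72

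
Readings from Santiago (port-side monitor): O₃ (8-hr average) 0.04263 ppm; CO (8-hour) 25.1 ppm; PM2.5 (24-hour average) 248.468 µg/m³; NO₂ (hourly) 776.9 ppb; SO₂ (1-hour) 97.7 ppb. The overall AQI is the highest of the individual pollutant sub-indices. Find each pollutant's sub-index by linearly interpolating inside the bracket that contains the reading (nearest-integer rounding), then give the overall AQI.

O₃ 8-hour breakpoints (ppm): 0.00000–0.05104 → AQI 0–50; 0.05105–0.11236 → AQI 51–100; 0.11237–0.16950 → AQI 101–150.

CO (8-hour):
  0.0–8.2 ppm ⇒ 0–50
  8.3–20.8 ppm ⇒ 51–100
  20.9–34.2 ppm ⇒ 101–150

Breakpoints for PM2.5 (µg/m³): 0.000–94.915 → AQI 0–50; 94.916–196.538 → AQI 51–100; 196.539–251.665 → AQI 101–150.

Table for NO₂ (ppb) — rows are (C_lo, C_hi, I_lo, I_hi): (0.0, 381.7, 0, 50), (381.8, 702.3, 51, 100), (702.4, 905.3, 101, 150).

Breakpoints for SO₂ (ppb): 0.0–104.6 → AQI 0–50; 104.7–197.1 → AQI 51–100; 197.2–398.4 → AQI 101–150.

147

O₃: 0.04263 ∈ [0.00000, 0.05104] ↔ index [0, 50].
0 + (0.04263−0.00000)·(50−0)/(0.05104−0.00000) = 0 + 0.04263·50/0.05104 ≈ 41.76, so AQI = 42.
CO: 25.1 ∈ [20.9, 34.2] ↔ index [101, 150].
101 + (25.1−20.9)·(150−101)/(34.2−20.9) = 101 + 4.2·49/13.3 ≈ 116.47, so AQI = 116.
PM2.5: row 196.539–251.665 (AQI 101–150). (150−101)·(248.468−196.539)/(251.665−196.539) + 101 = 49·51.929/55.126 + 101 ≈ 147.16 → 147.
NO₂: 776.9 lies in 702.4–905.3, so I_lo=101, I_hi=150, C_lo=702.4, C_hi=905.3.
(150−101)/(905.3−702.4) × (776.9−702.4) + 101 = 49/202.9 × 74.5 + 101 ≈ 118.99 → 119.
SO₂: 97.7 ∈ [0.0, 104.6] ↔ index [0, 50].
0 + (97.7−0.0)·(50−0)/(104.6−0.0) = 0 + 97.7·50/104.6 ≈ 46.70, so AQI = 47.
Sub-indices: O₃→42, CO→116, PM2.5→147, NO₂→119, SO₂→47. Overall AQI = max = 147; dominant pollutant is PM2.5.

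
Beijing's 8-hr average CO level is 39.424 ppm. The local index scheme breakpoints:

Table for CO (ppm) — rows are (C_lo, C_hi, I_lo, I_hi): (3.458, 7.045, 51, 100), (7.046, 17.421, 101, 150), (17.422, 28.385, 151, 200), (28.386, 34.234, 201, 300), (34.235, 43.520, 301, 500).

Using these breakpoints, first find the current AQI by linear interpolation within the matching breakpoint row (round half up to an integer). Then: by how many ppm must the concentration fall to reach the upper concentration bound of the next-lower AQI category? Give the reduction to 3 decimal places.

CO 39.424: bracket 34.235–43.520 → index 301–500; slope 199/9.285, offset 5.189.
AQI = 301 + 199/9.285·5.189 ≈ 412.21 ⇒ 412.
Current AQI 412 is in the Hazardous range (301–500). The next-lower category tops out at AQI 300, whose upper concentration bound is 34.234 ppm.
Reduction needed = 39.424 − 34.234 = 5.190 ppm.

5.190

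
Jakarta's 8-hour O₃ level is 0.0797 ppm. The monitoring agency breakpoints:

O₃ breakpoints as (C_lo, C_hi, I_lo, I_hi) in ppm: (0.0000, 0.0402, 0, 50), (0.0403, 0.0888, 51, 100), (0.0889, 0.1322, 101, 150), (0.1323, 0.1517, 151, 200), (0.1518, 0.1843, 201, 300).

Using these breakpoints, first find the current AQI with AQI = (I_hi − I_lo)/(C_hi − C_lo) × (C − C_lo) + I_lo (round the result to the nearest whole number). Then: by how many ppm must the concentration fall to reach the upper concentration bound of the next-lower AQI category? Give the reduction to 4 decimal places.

O₃ 0.0797: bracket 0.0403–0.0888 → index 51–100; slope 49/0.0485, offset 0.0394.
AQI = 51 + 49/0.0485·0.0394 ≈ 90.81 ⇒ 91.
Current AQI 91 is in the Moderate range (51–100). The next-lower category tops out at AQI 50, whose upper concentration bound is 0.0402 ppm.
Reduction needed = 0.0797 − 0.0402 = 0.0395 ppm.

0.0395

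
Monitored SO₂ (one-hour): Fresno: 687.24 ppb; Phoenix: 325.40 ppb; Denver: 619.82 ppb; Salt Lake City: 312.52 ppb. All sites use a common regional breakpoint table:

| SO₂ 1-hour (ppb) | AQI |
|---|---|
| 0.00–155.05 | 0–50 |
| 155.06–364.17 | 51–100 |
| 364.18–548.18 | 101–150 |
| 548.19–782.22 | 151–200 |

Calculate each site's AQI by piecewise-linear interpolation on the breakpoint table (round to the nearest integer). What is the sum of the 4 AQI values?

Fresno: 687.24 lies in 548.19–782.22, so I_lo=151, I_hi=200, C_lo=548.19, C_hi=782.22.
(200−151)/(782.22−548.19) × (687.24−548.19) + 151 = 49/234.03 × 139.05 + 151 ≈ 180.11 → 180.
Phoenix 325.40: bracket 155.06–364.17 → index 51–100; slope 49/209.11, offset 170.34.
AQI = 51 + 49/209.11·170.34 ≈ 90.92 ⇒ 91.
Denver: 619.82 lies in 548.19–782.22, so I_lo=151, I_hi=200, C_lo=548.19, C_hi=782.22.
(200−151)/(782.22−548.19) × (619.82−548.19) + 151 = 49/234.03 × 71.63 + 151 ≈ 166.00 → 166.
Salt Lake City: row 155.06–364.17 (AQI 51–100). (100−51)·(312.52−155.06)/(364.17−155.06) + 51 = 49·157.46/209.11 + 51 ≈ 87.90 → 88.
AQIs: Fresno=180, Phoenix=91, Denver=166, Salt Lake City=88. Sum = 180 + 91 + 166 + 88 = 525.

525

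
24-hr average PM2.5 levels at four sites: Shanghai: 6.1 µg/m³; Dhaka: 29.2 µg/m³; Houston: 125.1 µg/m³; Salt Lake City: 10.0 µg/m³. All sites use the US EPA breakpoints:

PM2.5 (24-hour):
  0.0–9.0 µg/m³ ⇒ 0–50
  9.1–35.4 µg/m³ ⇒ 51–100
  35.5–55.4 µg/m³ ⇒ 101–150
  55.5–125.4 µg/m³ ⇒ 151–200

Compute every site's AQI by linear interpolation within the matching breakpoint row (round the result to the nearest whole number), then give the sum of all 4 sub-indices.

375

Shanghai: 6.1 lies in 0.0–9.0, so I_lo=0, I_hi=50, C_lo=0.0, C_hi=9.0.
(50−0)/(9.0−0.0) × (6.1−0.0) + 0 = 50/9.0 × 6.1 + 0 ≈ 33.89 → 34.
Dhaka: 29.2 lies in 9.1–35.4, so I_lo=51, I_hi=100, C_lo=9.1, C_hi=35.4.
(100−51)/(35.4−9.1) × (29.2−9.1) + 51 = 49/26.3 × 20.1 + 51 ≈ 88.45 → 88.
Houston: row 55.5–125.4 (AQI 151–200). (200−151)·(125.1−55.5)/(125.4−55.5) + 151 = 49·69.6/69.9 + 151 ≈ 199.79 → 200.
Salt Lake City: 10.0 lies in 9.1–35.4, so I_lo=51, I_hi=100, C_lo=9.1, C_hi=35.4.
(100−51)/(35.4−9.1) × (10.0−9.1) + 51 = 49/26.3 × 0.9 + 51 ≈ 52.68 → 53.
AQIs: Shanghai=34, Dhaka=88, Houston=200, Salt Lake City=53. Sum = 34 + 88 + 200 + 53 = 375.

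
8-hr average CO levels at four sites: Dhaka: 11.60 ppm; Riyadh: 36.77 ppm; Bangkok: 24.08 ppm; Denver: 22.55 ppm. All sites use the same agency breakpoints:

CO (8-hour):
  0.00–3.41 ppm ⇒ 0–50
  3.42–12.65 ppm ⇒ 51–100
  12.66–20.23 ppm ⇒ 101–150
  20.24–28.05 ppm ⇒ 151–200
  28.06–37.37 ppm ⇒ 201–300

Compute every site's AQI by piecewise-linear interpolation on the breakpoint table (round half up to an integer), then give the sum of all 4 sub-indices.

728

Dhaka: 11.60 lies in 3.42–12.65, so I_lo=51, I_hi=100, C_lo=3.42, C_hi=12.65.
(100−51)/(12.65−3.42) × (11.60−3.42) + 51 = 49/9.23 × 8.18 + 51 ≈ 94.43 → 94.
Riyadh: row 28.06–37.37 (AQI 201–300). (300−201)·(36.77−28.06)/(37.37−28.06) + 201 = 99·8.71/9.31 + 201 ≈ 293.62 → 294.
Bangkok 24.08: bracket 20.24–28.05 → index 151–200; slope 49/7.81, offset 3.84.
AQI = 151 + 49/7.81·3.84 ≈ 175.09 ⇒ 175.
Denver: 22.55 lies in 20.24–28.05, so I_lo=151, I_hi=200, C_lo=20.24, C_hi=28.05.
(200−151)/(28.05−20.24) × (22.55−20.24) + 151 = 49/7.81 × 2.31 + 151 ≈ 165.49 → 165.
AQIs: Dhaka=94, Riyadh=294, Bangkok=175, Denver=165. Sum = 94 + 294 + 175 + 165 = 728.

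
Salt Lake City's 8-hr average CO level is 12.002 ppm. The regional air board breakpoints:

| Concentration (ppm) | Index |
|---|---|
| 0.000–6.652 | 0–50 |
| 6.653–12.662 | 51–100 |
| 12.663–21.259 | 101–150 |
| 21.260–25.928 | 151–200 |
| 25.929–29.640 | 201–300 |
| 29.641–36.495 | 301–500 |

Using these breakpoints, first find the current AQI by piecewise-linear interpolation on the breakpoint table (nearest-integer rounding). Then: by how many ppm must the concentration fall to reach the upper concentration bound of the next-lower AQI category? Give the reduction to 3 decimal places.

CO: 12.002 lies in 6.653–12.662, so I_lo=51, I_hi=100, C_lo=6.653, C_hi=12.662.
(100−51)/(12.662−6.653) × (12.002−6.653) + 51 = 49/6.009 × 5.349 + 51 ≈ 94.62 → 95.
Current AQI 95 is in the Moderate range (51–100). The next-lower category tops out at AQI 50, whose upper concentration bound is 6.652 ppm.
Reduction needed = 12.002 − 6.652 = 5.350 ppm.

5.350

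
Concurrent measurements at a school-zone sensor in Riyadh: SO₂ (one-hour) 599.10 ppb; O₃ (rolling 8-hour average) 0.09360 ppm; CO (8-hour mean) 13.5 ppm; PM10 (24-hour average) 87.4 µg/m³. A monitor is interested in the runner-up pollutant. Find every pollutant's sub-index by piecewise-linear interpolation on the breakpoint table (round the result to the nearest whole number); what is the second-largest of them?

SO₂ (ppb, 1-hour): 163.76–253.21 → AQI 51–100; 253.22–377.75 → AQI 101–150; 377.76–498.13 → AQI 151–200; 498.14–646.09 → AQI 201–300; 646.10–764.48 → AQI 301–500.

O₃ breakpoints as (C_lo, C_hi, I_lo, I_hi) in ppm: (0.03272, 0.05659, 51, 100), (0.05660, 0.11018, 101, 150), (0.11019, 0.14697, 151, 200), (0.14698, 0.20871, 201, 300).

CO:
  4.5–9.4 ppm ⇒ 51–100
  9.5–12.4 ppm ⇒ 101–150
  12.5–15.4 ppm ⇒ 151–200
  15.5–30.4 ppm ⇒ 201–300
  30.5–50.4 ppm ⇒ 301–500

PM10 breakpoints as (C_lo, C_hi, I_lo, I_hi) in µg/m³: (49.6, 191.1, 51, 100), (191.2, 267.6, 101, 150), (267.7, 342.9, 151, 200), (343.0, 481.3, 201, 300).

SO₂: 599.10 ∈ [498.14, 646.09] ↔ index [201, 300].
201 + (599.10−498.14)·(300−201)/(646.09−498.14) = 201 + 100.96·99/147.95 ≈ 268.56, so AQI = 269.
O₃: 0.09360 ∈ [0.05660, 0.11018] ↔ index [101, 150].
101 + (0.09360−0.05660)·(150−101)/(0.11018−0.05660) = 101 + 0.03700·49/0.05358 ≈ 134.84, so AQI = 135.
CO: row 12.5–15.4 (AQI 151–200). (200−151)·(13.5−12.5)/(15.4−12.5) + 151 = 49·1.0/2.9 + 151 ≈ 167.90 → 168.
PM10: row 49.6–191.1 (AQI 51–100). (100−51)·(87.4−49.6)/(191.1−49.6) + 51 = 49·37.8/141.5 + 51 ≈ 64.09 → 64.
Sub-indices: SO₂→269, O₃→135, CO→168, PM10→64. Ranked high→low: 269, 168, 135, 64. Second-highest sub-index = 168.

168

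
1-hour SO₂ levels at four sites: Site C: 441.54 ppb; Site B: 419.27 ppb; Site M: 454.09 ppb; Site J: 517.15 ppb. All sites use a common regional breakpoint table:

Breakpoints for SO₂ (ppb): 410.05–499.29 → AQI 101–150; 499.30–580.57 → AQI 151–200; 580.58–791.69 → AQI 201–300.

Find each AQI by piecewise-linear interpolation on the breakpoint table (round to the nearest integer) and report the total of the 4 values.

511

Site C: row 410.05–499.29 (AQI 101–150). (150−101)·(441.54−410.05)/(499.29−410.05) + 101 = 49·31.49/89.24 + 101 ≈ 118.29 → 118.
Site B 419.27: bracket 410.05–499.29 → index 101–150; slope 49/89.24, offset 9.22.
AQI = 101 + 49/89.24·9.22 ≈ 106.06 ⇒ 106.
Site M: 454.09 ∈ [410.05, 499.29] ↔ index [101, 150].
101 + (454.09−410.05)·(150−101)/(499.29−410.05) = 101 + 44.04·49/89.24 ≈ 125.18, so AQI = 125.
Site J: row 499.30–580.57 (AQI 151–200). (200−151)·(517.15−499.30)/(580.57−499.30) + 151 = 49·17.85/81.27 + 151 ≈ 161.76 → 162.
AQIs: Site C=118, Site B=106, Site M=125, Site J=162. Sum = 118 + 106 + 125 + 162 = 511.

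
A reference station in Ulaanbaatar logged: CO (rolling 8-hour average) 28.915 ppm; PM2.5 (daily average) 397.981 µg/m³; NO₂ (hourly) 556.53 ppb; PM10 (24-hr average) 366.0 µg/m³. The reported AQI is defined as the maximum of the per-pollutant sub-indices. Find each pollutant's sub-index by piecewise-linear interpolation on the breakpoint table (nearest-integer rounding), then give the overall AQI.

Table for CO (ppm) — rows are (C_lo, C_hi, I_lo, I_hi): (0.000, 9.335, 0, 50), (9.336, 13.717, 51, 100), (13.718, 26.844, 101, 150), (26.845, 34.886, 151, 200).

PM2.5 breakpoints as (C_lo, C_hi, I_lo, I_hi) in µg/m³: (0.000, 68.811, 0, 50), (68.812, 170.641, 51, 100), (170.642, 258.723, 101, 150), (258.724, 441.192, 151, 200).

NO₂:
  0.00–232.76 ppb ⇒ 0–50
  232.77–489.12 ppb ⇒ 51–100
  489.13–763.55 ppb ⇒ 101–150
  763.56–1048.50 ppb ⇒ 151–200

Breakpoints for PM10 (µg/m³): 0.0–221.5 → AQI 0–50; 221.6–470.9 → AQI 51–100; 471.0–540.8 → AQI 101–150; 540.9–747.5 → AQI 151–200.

188

CO: 28.915 lies in 26.845–34.886, so I_lo=151, I_hi=200, C_lo=26.845, C_hi=34.886.
(200−151)/(34.886−26.845) × (28.915−26.845) + 151 = 49/8.041 × 2.070 + 151 ≈ 163.61 → 164.
PM2.5: row 258.724–441.192 (AQI 151–200). (200−151)·(397.981−258.724)/(441.192−258.724) + 151 = 49·139.257/182.468 + 151 ≈ 188.40 → 188.
NO₂ 556.53: bracket 489.13–763.55 → index 101–150; slope 49/274.42, offset 67.40.
AQI = 101 + 49/274.42·67.40 ≈ 113.03 ⇒ 113.
PM10: 366.0 ∈ [221.6, 470.9] ↔ index [51, 100].
51 + (366.0−221.6)·(100−51)/(470.9−221.6) = 51 + 144.4·49/249.3 ≈ 79.38, so AQI = 79.
Sub-indices: CO→164, PM2.5→188, NO₂→113, PM10→79. Overall AQI = max = 188; dominant pollutant is PM2.5.
AQI 188: Unhealthy.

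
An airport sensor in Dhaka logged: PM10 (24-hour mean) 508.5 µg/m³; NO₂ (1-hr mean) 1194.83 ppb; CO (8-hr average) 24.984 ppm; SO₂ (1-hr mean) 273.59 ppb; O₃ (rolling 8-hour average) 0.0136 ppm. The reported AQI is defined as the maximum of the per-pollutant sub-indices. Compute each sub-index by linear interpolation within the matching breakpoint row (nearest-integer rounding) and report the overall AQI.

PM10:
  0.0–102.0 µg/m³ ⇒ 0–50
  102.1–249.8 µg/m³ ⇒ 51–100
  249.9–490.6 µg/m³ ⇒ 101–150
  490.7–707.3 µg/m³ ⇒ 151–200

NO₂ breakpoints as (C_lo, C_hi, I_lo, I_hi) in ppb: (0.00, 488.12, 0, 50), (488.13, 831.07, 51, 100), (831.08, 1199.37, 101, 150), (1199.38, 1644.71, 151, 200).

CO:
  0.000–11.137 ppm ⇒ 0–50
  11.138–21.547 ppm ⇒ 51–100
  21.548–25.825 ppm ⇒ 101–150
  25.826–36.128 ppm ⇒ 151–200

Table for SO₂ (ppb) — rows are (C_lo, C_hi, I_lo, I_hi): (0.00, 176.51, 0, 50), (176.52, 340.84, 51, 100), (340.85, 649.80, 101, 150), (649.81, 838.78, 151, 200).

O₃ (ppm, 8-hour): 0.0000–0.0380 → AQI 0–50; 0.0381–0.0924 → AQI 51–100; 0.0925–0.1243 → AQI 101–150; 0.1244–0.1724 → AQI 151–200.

PM10: row 490.7–707.3 (AQI 151–200). (200−151)·(508.5−490.7)/(707.3−490.7) + 151 = 49·17.8/216.6 + 151 ≈ 155.03 → 155.
NO₂: 1194.83 ∈ [831.08, 1199.37] ↔ index [101, 150].
101 + (1194.83−831.08)·(150−101)/(1199.37−831.08) = 101 + 363.75·49/368.29 ≈ 149.40, so AQI = 149.
CO: 24.984 ∈ [21.548, 25.825] ↔ index [101, 150].
101 + (24.984−21.548)·(150−101)/(25.825−21.548) = 101 + 3.436·49/4.277 ≈ 140.36, so AQI = 140.
SO₂: row 176.52–340.84 (AQI 51–100). (100−51)·(273.59−176.52)/(340.84−176.52) + 51 = 49·97.07/164.32 + 51 ≈ 79.95 → 80.
O₃: row 0.0000–0.0380 (AQI 0–50). (50−0)·(0.0136−0.0000)/(0.0380−0.0000) + 0 = 50·0.0136/0.0380 + 0 ≈ 17.89 → 18.
Sub-indices: PM10→155, NO₂→149, CO→140, SO₂→80, O₃→18. Overall AQI = max = 155; dominant pollutant is PM10.

155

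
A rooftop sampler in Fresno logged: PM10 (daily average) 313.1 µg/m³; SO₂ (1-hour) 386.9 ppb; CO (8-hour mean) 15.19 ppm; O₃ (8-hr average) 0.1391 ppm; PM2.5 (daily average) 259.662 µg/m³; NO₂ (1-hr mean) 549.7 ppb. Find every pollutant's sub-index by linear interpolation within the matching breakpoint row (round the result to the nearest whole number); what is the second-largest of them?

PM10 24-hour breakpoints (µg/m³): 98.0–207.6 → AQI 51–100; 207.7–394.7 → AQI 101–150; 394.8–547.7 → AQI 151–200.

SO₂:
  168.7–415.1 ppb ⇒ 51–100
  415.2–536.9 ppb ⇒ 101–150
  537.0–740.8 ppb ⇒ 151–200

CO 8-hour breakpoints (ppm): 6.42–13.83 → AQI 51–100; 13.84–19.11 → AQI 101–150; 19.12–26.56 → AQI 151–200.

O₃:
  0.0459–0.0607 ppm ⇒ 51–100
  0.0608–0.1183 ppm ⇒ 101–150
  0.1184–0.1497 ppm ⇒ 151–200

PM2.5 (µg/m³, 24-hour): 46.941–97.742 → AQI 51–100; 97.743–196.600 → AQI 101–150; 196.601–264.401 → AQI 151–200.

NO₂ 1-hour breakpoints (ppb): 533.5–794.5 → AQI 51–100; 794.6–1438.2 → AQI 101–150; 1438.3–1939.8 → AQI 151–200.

183

PM10: 313.1 lies in 207.7–394.7, so I_lo=101, I_hi=150, C_lo=207.7, C_hi=394.7.
(150−101)/(394.7−207.7) × (313.1−207.7) + 101 = 49/187.0 × 105.4 + 101 ≈ 128.62 → 129.
SO₂: 386.9 ∈ [168.7, 415.1] ↔ index [51, 100].
51 + (386.9−168.7)·(100−51)/(415.1−168.7) = 51 + 218.2·49/246.4 ≈ 94.39, so AQI = 94.
CO: row 13.84–19.11 (AQI 101–150). (150−101)·(15.19−13.84)/(19.11−13.84) + 101 = 49·1.35/5.27 + 101 ≈ 113.55 → 114.
O₃ 0.1391: bracket 0.1184–0.1497 → index 151–200; slope 49/0.0313, offset 0.0207.
AQI = 151 + 49/0.0313·0.0207 ≈ 183.41 ⇒ 183.
PM2.5 259.662: bracket 196.601–264.401 → index 151–200; slope 49/67.800, offset 63.061.
AQI = 151 + 49/67.800·63.061 ≈ 196.58 ⇒ 197.
NO₂: 549.7 ∈ [533.5, 794.5] ↔ index [51, 100].
51 + (549.7−533.5)·(100−51)/(794.5−533.5) = 51 + 16.2·49/261.0 ≈ 54.04, so AQI = 54.
Sub-indices: PM10→129, SO₂→94, CO→114, O₃→183, PM2.5→197, NO₂→54. Ranked high→low: 197, 183, 129, 114, 94, 54. Second-highest sub-index = 183.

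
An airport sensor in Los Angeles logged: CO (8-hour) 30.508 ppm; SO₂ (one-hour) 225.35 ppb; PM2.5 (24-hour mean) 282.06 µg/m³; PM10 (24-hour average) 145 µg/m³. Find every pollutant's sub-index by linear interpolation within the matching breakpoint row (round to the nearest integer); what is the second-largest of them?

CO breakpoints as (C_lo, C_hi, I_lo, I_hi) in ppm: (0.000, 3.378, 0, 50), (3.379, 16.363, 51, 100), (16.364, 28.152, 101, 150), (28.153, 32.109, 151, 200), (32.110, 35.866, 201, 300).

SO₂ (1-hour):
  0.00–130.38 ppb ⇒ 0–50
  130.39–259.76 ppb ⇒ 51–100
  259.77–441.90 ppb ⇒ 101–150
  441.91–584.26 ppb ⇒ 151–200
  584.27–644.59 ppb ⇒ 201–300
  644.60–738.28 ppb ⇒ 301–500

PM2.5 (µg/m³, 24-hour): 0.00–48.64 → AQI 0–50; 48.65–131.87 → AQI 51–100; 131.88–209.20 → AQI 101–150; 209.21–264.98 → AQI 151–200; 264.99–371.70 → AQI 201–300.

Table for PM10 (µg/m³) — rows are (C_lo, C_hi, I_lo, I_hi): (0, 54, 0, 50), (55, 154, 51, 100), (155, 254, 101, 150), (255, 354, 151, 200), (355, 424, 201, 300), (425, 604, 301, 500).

CO: row 28.153–32.109 (AQI 151–200). (200−151)·(30.508−28.153)/(32.109−28.153) + 151 = 49·2.355/3.956 + 151 ≈ 180.17 → 180.
SO₂: 225.35 ∈ [130.39, 259.76] ↔ index [51, 100].
51 + (225.35−130.39)·(100−51)/(259.76−130.39) = 51 + 94.96·49/129.37 ≈ 86.97, so AQI = 87.
PM2.5: row 264.99–371.70 (AQI 201–300). (300−201)·(282.06−264.99)/(371.70−264.99) + 201 = 99·17.07/106.71 + 201 ≈ 216.84 → 217.
PM10 145: bracket 55–154 → index 51–100; slope 49/99, offset 90.
AQI = 51 + 49/99·90 ≈ 95.55 ⇒ 96.
Sub-indices: CO→180, SO₂→87, PM2.5→217, PM10→96. Ranked high→low: 217, 180, 96, 87. Second-highest sub-index = 180.

180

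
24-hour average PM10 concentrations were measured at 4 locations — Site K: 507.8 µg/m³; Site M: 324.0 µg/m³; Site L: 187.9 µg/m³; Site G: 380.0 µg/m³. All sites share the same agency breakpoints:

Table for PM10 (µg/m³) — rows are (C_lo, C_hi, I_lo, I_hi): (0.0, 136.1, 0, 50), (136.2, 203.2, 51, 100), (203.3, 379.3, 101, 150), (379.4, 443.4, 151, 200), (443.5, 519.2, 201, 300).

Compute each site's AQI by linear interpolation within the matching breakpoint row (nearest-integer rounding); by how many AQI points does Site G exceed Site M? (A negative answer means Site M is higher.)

Site K 507.8: bracket 443.5–519.2 → index 201–300; slope 99/75.7, offset 64.3.
AQI = 201 + 99/75.7·64.3 ≈ 285.09 ⇒ 285.
Site M: row 203.3–379.3 (AQI 101–150). (150−101)·(324.0−203.3)/(379.3−203.3) + 101 = 49·120.7/176.0 + 101 ≈ 134.60 → 135.
Site L: 187.9 lies in 136.2–203.2, so I_lo=51, I_hi=100, C_lo=136.2, C_hi=203.2.
(100−51)/(203.2−136.2) × (187.9−136.2) + 51 = 49/67.0 × 51.7 + 51 ≈ 88.81 → 89.
Site G: row 379.4–443.4 (AQI 151–200). (200−151)·(380.0−379.4)/(443.4−379.4) + 151 = 49·0.6/64.0 + 151 ≈ 151.46 → 151.
AQIs: Site K=285, Site M=135, Site L=89, Site G=151. Site G (151) − Site M (135) = 16.

16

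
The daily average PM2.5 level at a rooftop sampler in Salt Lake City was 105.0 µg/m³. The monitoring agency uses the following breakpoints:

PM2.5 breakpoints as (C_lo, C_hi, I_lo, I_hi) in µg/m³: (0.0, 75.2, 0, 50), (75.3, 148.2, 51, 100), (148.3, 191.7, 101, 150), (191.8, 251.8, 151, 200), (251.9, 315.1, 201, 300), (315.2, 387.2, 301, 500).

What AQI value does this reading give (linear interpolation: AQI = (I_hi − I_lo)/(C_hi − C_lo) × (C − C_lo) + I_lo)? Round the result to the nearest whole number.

71

PM2.5: row 75.3–148.2 (AQI 51–100). (100−51)·(105.0−75.3)/(148.2−75.3) + 51 = 49·29.7/72.9 + 51 ≈ 70.96 → 71.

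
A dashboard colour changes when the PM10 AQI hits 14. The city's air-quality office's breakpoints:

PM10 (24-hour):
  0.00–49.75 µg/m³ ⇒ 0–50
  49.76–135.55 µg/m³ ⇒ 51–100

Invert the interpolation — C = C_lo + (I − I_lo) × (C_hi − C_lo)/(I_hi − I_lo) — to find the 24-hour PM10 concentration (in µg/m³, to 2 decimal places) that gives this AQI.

AQI 14 lies in the 0–50 band, which corresponds to 0.00–49.75 µg/m³.
C = 0.00 + (14−0)×(49.75−0.00)/(50−0) = 0.00 + 14×49.75/50 ≈ 13.9300 µg/m³ → 13.93 µg/m³ to 2 dp.

13.93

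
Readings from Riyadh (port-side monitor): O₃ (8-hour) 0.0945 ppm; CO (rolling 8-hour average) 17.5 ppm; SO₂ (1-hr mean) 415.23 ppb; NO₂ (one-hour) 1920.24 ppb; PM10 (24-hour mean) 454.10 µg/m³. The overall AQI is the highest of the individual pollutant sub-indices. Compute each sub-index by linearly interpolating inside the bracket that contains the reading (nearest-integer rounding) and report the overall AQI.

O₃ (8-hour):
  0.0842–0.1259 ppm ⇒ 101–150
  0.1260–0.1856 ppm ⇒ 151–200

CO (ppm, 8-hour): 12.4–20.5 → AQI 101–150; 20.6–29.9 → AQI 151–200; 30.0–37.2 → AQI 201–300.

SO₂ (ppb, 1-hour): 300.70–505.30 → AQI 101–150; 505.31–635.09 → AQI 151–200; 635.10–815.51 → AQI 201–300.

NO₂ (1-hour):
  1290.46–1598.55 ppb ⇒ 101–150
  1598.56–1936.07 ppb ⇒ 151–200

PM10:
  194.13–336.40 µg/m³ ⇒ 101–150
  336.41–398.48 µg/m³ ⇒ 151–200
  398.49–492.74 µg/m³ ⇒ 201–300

259

O₃: 0.0945 ∈ [0.0842, 0.1259] ↔ index [101, 150].
101 + (0.0945−0.0842)·(150−101)/(0.1259−0.0842) = 101 + 0.0103·49/0.0417 ≈ 113.10, so AQI = 113.
CO: 17.5 lies in 12.4–20.5, so I_lo=101, I_hi=150, C_lo=12.4, C_hi=20.5.
(150−101)/(20.5−12.4) × (17.5−12.4) + 101 = 49/8.1 × 5.1 + 101 ≈ 131.85 → 132.
SO₂: 415.23 ∈ [300.70, 505.30] ↔ index [101, 150].
101 + (415.23−300.70)·(150−101)/(505.30−300.70) = 101 + 114.53·49/204.60 ≈ 128.43, so AQI = 128.
NO₂: 1920.24 lies in 1598.56–1936.07, so I_lo=151, I_hi=200, C_lo=1598.56, C_hi=1936.07.
(200−151)/(1936.07−1598.56) × (1920.24−1598.56) + 151 = 49/337.51 × 321.68 + 151 ≈ 197.70 → 198.
PM10 454.10: bracket 398.49–492.74 → index 201–300; slope 99/94.25, offset 55.61.
AQI = 201 + 99/94.25·55.61 ≈ 259.41 ⇒ 259.
Sub-indices: O₃→113, CO→132, SO₂→128, NO₂→198, PM10→259. Overall AQI = max = 259; dominant pollutant is PM10.
AQI 259: Very Unhealthy.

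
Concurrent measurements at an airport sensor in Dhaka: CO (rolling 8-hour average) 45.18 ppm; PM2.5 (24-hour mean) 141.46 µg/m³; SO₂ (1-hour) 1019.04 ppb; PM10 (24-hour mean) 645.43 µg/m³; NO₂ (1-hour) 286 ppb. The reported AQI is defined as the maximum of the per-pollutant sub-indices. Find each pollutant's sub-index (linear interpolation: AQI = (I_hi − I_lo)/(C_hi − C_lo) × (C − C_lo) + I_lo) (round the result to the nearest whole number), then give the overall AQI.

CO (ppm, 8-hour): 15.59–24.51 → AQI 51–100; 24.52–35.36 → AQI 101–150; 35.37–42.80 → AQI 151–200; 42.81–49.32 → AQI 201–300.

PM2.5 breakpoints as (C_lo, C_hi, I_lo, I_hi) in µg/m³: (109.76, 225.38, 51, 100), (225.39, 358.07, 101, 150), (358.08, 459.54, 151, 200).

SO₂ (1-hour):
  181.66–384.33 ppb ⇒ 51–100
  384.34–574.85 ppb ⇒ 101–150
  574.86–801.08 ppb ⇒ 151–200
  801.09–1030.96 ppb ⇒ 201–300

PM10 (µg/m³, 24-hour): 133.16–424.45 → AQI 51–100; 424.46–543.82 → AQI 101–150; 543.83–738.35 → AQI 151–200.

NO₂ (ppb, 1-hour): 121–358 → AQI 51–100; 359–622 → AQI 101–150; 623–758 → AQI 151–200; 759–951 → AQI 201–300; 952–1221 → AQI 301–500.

CO 45.18: bracket 42.81–49.32 → index 201–300; slope 99/6.51, offset 2.37.
AQI = 201 + 99/6.51·2.37 ≈ 237.04 ⇒ 237.
PM2.5: row 109.76–225.38 (AQI 51–100). (100−51)·(141.46−109.76)/(225.38−109.76) + 51 = 49·31.70/115.62 + 51 ≈ 64.43 → 64.
SO₂: 1019.04 ∈ [801.09, 1030.96] ↔ index [201, 300].
201 + (1019.04−801.09)·(300−201)/(1030.96−801.09) = 201 + 217.95·99/229.87 ≈ 294.87, so AQI = 295.
PM10: row 543.83–738.35 (AQI 151–200). (200−151)·(645.43−543.83)/(738.35−543.83) + 151 = 49·101.60/194.52 + 151 ≈ 176.59 → 177.
NO₂ 286: bracket 121–358 → index 51–100; slope 49/237, offset 165.
AQI = 51 + 49/237·165 ≈ 85.11 ⇒ 85.
Sub-indices: CO→237, PM2.5→64, SO₂→295, PM10→177, NO₂→85. Overall AQI = max = 295; dominant pollutant is SO₂.
AQI 295: Very Unhealthy.

295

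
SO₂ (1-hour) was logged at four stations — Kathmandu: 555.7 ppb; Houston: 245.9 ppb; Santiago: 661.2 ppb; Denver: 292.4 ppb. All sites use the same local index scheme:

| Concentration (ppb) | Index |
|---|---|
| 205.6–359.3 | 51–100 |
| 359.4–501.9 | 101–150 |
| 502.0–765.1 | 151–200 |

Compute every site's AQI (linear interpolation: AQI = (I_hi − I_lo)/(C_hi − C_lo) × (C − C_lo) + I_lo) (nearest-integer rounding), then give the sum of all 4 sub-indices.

485

Kathmandu: 555.7 ∈ [502.0, 765.1] ↔ index [151, 200].
151 + (555.7−502.0)·(200−151)/(765.1−502.0) = 151 + 53.7·49/263.1 ≈ 161.00, so AQI = 161.
Houston 245.9: bracket 205.6–359.3 → index 51–100; slope 49/153.7, offset 40.3.
AQI = 51 + 49/153.7·40.3 ≈ 63.85 ⇒ 64.
Santiago: 661.2 lies in 502.0–765.1, so I_lo=151, I_hi=200, C_lo=502.0, C_hi=765.1.
(200−151)/(765.1−502.0) × (661.2−502.0) + 151 = 49/263.1 × 159.2 + 151 ≈ 180.65 → 181.
Denver: row 205.6–359.3 (AQI 51–100). (100−51)·(292.4−205.6)/(359.3−205.6) + 51 = 49·86.8/153.7 + 51 ≈ 78.67 → 79.
AQIs: Kathmandu=161, Houston=64, Santiago=181, Denver=79. Sum = 161 + 64 + 181 + 79 = 485.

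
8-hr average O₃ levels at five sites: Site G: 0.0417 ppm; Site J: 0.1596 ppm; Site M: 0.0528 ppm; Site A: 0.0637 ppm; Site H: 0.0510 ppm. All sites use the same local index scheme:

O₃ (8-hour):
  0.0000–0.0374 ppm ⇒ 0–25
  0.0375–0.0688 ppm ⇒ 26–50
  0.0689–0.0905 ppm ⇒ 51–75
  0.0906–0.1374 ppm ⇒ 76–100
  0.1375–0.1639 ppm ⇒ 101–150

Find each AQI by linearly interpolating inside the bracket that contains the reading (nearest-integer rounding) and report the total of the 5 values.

Site G 0.0417: bracket 0.0375–0.0688 → index 26–50; slope 24/0.0313, offset 0.0042.
AQI = 26 + 24/0.0313·0.0042 ≈ 29.22 ⇒ 29.
Site J 0.1596: bracket 0.1375–0.1639 → index 101–150; slope 49/0.0264, offset 0.0221.
AQI = 101 + 49/0.0264·0.0221 ≈ 142.02 ⇒ 142.
Site M 0.0528: bracket 0.0375–0.0688 → index 26–50; slope 24/0.0313, offset 0.0153.
AQI = 26 + 24/0.0313·0.0153 ≈ 37.73 ⇒ 38.
Site A: 0.0637 ∈ [0.0375, 0.0688] ↔ index [26, 50].
26 + (0.0637−0.0375)·(50−26)/(0.0688−0.0375) = 26 + 0.0262·24/0.0313 ≈ 46.09, so AQI = 46.
Site H: 0.0510 lies in 0.0375–0.0688, so I_lo=26, I_hi=50, C_lo=0.0375, C_hi=0.0688.
(50−26)/(0.0688−0.0375) × (0.0510−0.0375) + 26 = 24/0.0313 × 0.0135 + 26 ≈ 36.35 → 36.
AQIs: Site G=29, Site J=142, Site M=38, Site A=46, Site H=36. Sum = 29 + 142 + 38 + 46 + 36 = 291.

291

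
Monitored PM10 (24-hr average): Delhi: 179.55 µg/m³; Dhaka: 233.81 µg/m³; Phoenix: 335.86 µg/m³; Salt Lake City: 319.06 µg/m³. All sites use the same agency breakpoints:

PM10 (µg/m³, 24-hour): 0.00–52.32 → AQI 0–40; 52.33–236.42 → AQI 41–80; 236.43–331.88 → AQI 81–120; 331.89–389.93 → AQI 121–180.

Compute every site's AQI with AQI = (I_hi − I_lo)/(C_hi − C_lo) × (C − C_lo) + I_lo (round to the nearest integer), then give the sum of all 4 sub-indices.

387

Delhi: 179.55 ∈ [52.33, 236.42] ↔ index [41, 80].
41 + (179.55−52.33)·(80−41)/(236.42−52.33) = 41 + 127.22·39/184.09 ≈ 67.95, so AQI = 68.
Dhaka: row 52.33–236.42 (AQI 41–80). (80−41)·(233.81−52.33)/(236.42−52.33) + 41 = 39·181.48/184.09 + 41 ≈ 79.45 → 79.
Phoenix: row 331.89–389.93 (AQI 121–180). (180−121)·(335.86−331.89)/(389.93−331.89) + 121 = 59·3.97/58.04 + 121 ≈ 125.04 → 125.
Salt Lake City: 319.06 lies in 236.43–331.88, so I_lo=81, I_hi=120, C_lo=236.43, C_hi=331.88.
(120−81)/(331.88−236.43) × (319.06−236.43) + 81 = 39/95.45 × 82.63 + 81 ≈ 114.76 → 115.
AQIs: Delhi=68, Dhaka=79, Phoenix=125, Salt Lake City=115. Sum = 68 + 79 + 125 + 115 = 387.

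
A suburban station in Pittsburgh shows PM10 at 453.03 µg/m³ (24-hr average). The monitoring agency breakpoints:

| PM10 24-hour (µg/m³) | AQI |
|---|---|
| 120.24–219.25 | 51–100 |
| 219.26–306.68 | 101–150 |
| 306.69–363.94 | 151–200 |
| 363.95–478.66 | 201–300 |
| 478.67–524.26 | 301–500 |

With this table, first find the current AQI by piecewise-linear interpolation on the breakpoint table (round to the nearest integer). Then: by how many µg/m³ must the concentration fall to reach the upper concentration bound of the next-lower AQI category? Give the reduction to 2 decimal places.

PM10 453.03: bracket 363.95–478.66 → index 201–300; slope 99/114.71, offset 89.08.
AQI = 201 + 99/114.71·89.08 ≈ 277.88 ⇒ 278.
Current AQI 278 is in the Very Unhealthy range (201–300). The next-lower category tops out at AQI 200, whose upper concentration bound is 363.94 µg/m³.
Reduction needed = 453.03 − 363.94 = 89.09 µg/m³.

89.09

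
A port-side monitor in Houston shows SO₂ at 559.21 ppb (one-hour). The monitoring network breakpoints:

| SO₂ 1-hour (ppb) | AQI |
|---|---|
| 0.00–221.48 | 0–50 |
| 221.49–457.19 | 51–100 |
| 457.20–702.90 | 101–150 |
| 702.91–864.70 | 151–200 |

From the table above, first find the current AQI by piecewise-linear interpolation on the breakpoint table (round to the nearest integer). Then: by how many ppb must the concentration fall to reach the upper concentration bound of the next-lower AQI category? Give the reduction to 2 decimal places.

SO₂: 559.21 lies in 457.20–702.90, so I_lo=101, I_hi=150, C_lo=457.20, C_hi=702.90.
(150−101)/(702.90−457.20) × (559.21−457.20) + 101 = 49/245.70 × 102.01 + 101 ≈ 121.34 → 121.
Current AQI 121 is in the Unhealthy for Sensitive Groups range (101–150). The next-lower category tops out at AQI 100, whose upper concentration bound is 457.19 ppb.
Reduction needed = 559.21 − 457.19 = 102.02 ppb.

102.02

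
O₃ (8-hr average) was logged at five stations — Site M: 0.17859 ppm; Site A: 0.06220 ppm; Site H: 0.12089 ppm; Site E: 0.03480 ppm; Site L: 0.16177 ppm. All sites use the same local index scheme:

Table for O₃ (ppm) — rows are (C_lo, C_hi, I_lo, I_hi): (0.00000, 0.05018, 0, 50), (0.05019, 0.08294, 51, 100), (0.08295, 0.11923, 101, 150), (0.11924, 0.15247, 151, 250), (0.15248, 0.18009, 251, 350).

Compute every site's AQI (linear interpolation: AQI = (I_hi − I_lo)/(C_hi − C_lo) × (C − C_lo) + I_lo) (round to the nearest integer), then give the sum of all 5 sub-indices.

Site M 0.17859: bracket 0.15248–0.18009 → index 251–350; slope 99/0.02761, offset 0.02611.
AQI = 251 + 99/0.02761·0.02611 ≈ 344.62 ⇒ 345.
Site A: 0.06220 lies in 0.05019–0.08294, so I_lo=51, I_hi=100, C_lo=0.05019, C_hi=0.08294.
(100−51)/(0.08294−0.05019) × (0.06220−0.05019) + 51 = 49/0.03275 × 0.01201 + 51 ≈ 68.97 → 69.
Site H: row 0.11924–0.15247 (AQI 151–250). (250−151)·(0.12089−0.11924)/(0.15247−0.11924) + 151 = 99·0.00165/0.03323 + 151 ≈ 155.92 → 156.
Site E: 0.03480 lies in 0.00000–0.05018, so I_lo=0, I_hi=50, C_lo=0.00000, C_hi=0.05018.
(50−0)/(0.05018−0.00000) × (0.03480−0.00000) + 0 = 50/0.05018 × 0.03480 + 0 ≈ 34.68 → 35.
Site L: 0.16177 ∈ [0.15248, 0.18009] ↔ index [251, 350].
251 + (0.16177−0.15248)·(350−251)/(0.18009−0.15248) = 251 + 0.00929·99/0.02761 ≈ 284.31, so AQI = 284.
AQIs: Site M=345, Site A=69, Site H=156, Site E=35, Site L=284. Sum = 345 + 69 + 156 + 35 + 284 = 889.

889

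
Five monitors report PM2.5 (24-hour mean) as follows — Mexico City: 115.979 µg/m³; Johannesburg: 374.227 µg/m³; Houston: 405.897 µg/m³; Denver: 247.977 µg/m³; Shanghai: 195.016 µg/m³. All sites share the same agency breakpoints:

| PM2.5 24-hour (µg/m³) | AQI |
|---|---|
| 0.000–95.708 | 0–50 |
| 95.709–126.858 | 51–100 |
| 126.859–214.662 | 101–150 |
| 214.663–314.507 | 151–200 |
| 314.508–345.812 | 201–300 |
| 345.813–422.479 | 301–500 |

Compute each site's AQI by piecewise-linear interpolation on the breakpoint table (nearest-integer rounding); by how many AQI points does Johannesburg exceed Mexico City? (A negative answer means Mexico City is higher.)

Mexico City: 115.979 lies in 95.709–126.858, so I_lo=51, I_hi=100, C_lo=95.709, C_hi=126.858.
(100−51)/(126.858−95.709) × (115.979−95.709) + 51 = 49/31.149 × 20.270 + 51 ≈ 82.89 → 83.
Johannesburg 374.227: bracket 345.813–422.479 → index 301–500; slope 199/76.666, offset 28.414.
AQI = 301 + 199/76.666·28.414 ≈ 374.75 ⇒ 375.
Houston: 405.897 ∈ [345.813, 422.479] ↔ index [301, 500].
301 + (405.897−345.813)·(500−301)/(422.479−345.813) = 301 + 60.084·199/76.666 ≈ 456.96, so AQI = 457.
Denver: 247.977 lies in 214.663–314.507, so I_lo=151, I_hi=200, C_lo=214.663, C_hi=314.507.
(200−151)/(314.507−214.663) × (247.977−214.663) + 151 = 49/99.844 × 33.314 + 151 ≈ 167.35 → 167.
Shanghai: row 126.859–214.662 (AQI 101–150). (150−101)·(195.016−126.859)/(214.662−126.859) + 101 = 49·68.157/87.803 + 101 ≈ 139.04 → 139.
AQIs: Mexico City=83, Johannesburg=375, Houston=457, Denver=167, Shanghai=139. Johannesburg (375) − Mexico City (83) = 292.

292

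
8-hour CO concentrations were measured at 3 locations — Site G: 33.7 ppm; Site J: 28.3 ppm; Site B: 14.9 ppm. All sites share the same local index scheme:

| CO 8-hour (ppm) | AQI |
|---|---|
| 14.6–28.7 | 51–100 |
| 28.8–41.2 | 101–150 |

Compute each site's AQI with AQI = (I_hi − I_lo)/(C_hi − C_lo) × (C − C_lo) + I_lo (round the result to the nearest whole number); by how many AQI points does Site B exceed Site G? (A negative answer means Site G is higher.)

-68

Site G: 33.7 lies in 28.8–41.2, so I_lo=101, I_hi=150, C_lo=28.8, C_hi=41.2.
(150−101)/(41.2−28.8) × (33.7−28.8) + 101 = 49/12.4 × 4.9 + 101 ≈ 120.36 → 120.
Site J: 28.3 ∈ [14.6, 28.7] ↔ index [51, 100].
51 + (28.3−14.6)·(100−51)/(28.7−14.6) = 51 + 13.7·49/14.1 ≈ 98.61, so AQI = 99.
Site B: 14.9 ∈ [14.6, 28.7] ↔ index [51, 100].
51 + (14.9−14.6)·(100−51)/(28.7−14.6) = 51 + 0.3·49/14.1 ≈ 52.04, so AQI = 52.
AQIs: Site G=120, Site J=99, Site B=52. Site B (52) − Site G (120) = -68.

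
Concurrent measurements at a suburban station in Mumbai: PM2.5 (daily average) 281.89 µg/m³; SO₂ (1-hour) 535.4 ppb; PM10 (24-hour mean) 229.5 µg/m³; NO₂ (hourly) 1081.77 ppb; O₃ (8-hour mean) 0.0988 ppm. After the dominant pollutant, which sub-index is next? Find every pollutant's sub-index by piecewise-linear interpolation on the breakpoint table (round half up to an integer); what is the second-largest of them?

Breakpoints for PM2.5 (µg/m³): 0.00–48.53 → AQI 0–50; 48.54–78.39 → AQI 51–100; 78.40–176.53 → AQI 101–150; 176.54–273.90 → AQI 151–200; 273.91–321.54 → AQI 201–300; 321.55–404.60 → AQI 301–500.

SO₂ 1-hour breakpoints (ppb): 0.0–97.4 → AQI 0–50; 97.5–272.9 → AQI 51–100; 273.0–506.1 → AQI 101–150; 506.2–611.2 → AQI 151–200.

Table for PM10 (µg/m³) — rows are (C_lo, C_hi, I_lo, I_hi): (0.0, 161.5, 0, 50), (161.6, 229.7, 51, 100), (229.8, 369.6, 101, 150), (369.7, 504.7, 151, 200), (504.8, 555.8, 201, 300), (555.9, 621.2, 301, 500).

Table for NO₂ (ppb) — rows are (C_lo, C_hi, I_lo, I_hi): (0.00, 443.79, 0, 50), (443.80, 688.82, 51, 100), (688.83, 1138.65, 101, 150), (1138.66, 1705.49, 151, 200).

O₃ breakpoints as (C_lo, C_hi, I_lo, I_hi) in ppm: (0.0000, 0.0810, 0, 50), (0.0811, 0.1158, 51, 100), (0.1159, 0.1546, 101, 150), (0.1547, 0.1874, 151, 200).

165

PM2.5: 281.89 lies in 273.91–321.54, so I_lo=201, I_hi=300, C_lo=273.91, C_hi=321.54.
(300−201)/(321.54−273.91) × (281.89−273.91) + 201 = 99/47.63 × 7.98 + 201 ≈ 217.59 → 218.
SO₂: row 506.2–611.2 (AQI 151–200). (200−151)·(535.4−506.2)/(611.2−506.2) + 151 = 49·29.2/105.0 + 151 ≈ 164.63 → 165.
PM10: row 161.6–229.7 (AQI 51–100). (100−51)·(229.5−161.6)/(229.7−161.6) + 51 = 49·67.9/68.1 + 51 ≈ 99.86 → 100.
NO₂: 1081.77 lies in 688.83–1138.65, so I_lo=101, I_hi=150, C_lo=688.83, C_hi=1138.65.
(150−101)/(1138.65−688.83) × (1081.77−688.83) + 101 = 49/449.82 × 392.94 + 101 ≈ 143.80 → 144.
O₃: 0.0988 lies in 0.0811–0.1158, so I_lo=51, I_hi=100, C_lo=0.0811, C_hi=0.1158.
(100−51)/(0.1158−0.0811) × (0.0988−0.0811) + 51 = 49/0.0347 × 0.0177 + 51 ≈ 75.99 → 76.
Sub-indices: PM2.5→218, SO₂→165, PM10→100, NO₂→144, O₃→76. Ranked high→low: 218, 165, 144, 100, 76. Second-highest sub-index = 165.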